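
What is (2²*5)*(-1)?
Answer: -20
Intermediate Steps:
(2²*5)*(-1) = (4*5)*(-1) = 20*(-1) = -20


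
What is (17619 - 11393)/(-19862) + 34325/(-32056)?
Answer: -440671903/318348136 ≈ -1.3842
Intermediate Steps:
(17619 - 11393)/(-19862) + 34325/(-32056) = 6226*(-1/19862) + 34325*(-1/32056) = -3113/9931 - 34325/32056 = -440671903/318348136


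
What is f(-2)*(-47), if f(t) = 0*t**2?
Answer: 0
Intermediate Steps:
f(t) = 0
f(-2)*(-47) = 0*(-47) = 0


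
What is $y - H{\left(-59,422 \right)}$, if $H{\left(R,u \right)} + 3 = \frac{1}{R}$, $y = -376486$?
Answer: $- \frac{22212496}{59} \approx -3.7648 \cdot 10^{5}$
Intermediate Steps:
$H{\left(R,u \right)} = -3 + \frac{1}{R}$
$y - H{\left(-59,422 \right)} = -376486 - \left(-3 + \frac{1}{-59}\right) = -376486 - \left(-3 - \frac{1}{59}\right) = -376486 - - \frac{178}{59} = -376486 + \frac{178}{59} = - \frac{22212496}{59}$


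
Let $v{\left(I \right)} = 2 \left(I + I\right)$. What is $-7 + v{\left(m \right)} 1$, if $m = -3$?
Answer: $-19$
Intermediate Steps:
$v{\left(I \right)} = 4 I$ ($v{\left(I \right)} = 2 \cdot 2 I = 4 I$)
$-7 + v{\left(m \right)} 1 = -7 + 4 \left(-3\right) 1 = -7 - 12 = -19$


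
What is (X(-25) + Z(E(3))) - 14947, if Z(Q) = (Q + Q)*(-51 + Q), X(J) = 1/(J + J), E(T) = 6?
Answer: -774351/50 ≈ -15487.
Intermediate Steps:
X(J) = 1/(2*J)
Z(Q) = 2*Q*(-51 + Q) (Z(Q) = (2*Q)*(-51 + Q) = 2*Q*(-51 + Q))
(X(-25) + Z(E(3))) - 14947 = ((½)/(-25) + 2*6*(-51 + 6)) - 14947 = ((½)*(-1/25) + 2*6*(-45)) - 14947 = (-1/50 - 540) - 14947 = -27001/50 - 14947 = -774351/50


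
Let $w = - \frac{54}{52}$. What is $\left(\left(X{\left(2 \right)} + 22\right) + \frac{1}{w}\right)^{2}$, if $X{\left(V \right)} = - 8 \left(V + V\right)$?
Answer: $\frac{87616}{729} \approx 120.19$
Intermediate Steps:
$w = - \frac{27}{26}$ ($w = \left(-54\right) \frac{1}{52} = - \frac{27}{26} \approx -1.0385$)
$X{\left(V \right)} = - 16 V$ ($X{\left(V \right)} = - 8 \cdot 2 V = - 16 V$)
$\left(\left(X{\left(2 \right)} + 22\right) + \frac{1}{w}\right)^{2} = \left(\left(\left(-16\right) 2 + 22\right) + \frac{1}{- \frac{27}{26}}\right)^{2} = \left(\left(-32 + 22\right) - \frac{26}{27}\right)^{2} = \left(-10 - \frac{26}{27}\right)^{2} = \left(- \frac{296}{27}\right)^{2} = \frac{87616}{729}$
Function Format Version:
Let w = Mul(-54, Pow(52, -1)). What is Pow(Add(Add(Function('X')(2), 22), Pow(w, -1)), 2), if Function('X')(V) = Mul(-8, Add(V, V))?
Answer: Rational(87616, 729) ≈ 120.19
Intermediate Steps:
w = Rational(-27, 26) (w = Mul(-54, Rational(1, 52)) = Rational(-27, 26) ≈ -1.0385)
Function('X')(V) = Mul(-16, V) (Function('X')(V) = Mul(-8, Mul(2, V)) = Mul(-16, V))
Pow(Add(Add(Function('X')(2), 22), Pow(w, -1)), 2) = Pow(Add(Add(Mul(-16, 2), 22), Pow(Rational(-27, 26), -1)), 2) = Pow(Add(Add(-32, 22), Rational(-26, 27)), 2) = Pow(Add(-10, Rational(-26, 27)), 2) = Pow(Rational(-296, 27), 2) = Rational(87616, 729)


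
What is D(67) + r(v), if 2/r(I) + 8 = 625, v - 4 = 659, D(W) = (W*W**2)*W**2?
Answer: 833027191021/617 ≈ 1.3501e+9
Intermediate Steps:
D(W) = W**5 (D(W) = W**3*W**2 = W**5)
v = 663 (v = 4 + 659 = 663)
r(I) = 2/617 (r(I) = 2/(-8 + 625) = 2/617)
D(67) + r(v) = 67**5 + 2/617 = 1350125107 + 2/617 = 833027191021/617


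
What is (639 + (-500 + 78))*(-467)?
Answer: -101339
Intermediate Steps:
(639 + (-500 + 78))*(-467) = (639 - 422)*(-467) = 217*(-467) = -101339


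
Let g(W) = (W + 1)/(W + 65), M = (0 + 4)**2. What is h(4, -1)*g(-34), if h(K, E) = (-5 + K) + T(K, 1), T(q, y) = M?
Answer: -495/31 ≈ -15.968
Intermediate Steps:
M = 16 (M = 4**2 = 16)
T(q, y) = 16
g(W) = (1 + W)/(65 + W)
h(K, E) = 11 + K (h(K, E) = (-5 + K) + 16 = 11 + K)
h(4, -1)*g(-34) = (11 + 4)*((1 - 34)/(65 - 34)) = 15*(-33/31) = -495/31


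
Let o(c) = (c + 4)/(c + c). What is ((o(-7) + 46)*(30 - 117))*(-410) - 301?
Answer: 11537138/7 ≈ 1.6482e+6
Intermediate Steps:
o(c) = (4 + c)/(2*c) (o(c) = (4 + c)/((2*c)) = (4 + c)*(1/(2*c)) = (4 + c)/(2*c))
((o(-7) + 46)*(30 - 117))*(-410) - 301 = (((1/2)*(4 - 7)/(-7) + 46)*(30 - 117))*(-410) - 301 = (((1/2)*(-1/7)*(-3) + 46)*(-87))*(-410) - 301 = ((3/14 + 46)*(-87))*(-410) - 301 = ((647/14)*(-87))*(-410) - 301 = -56289/14*(-410) - 301 = 11539245/7 - 301 = 11537138/7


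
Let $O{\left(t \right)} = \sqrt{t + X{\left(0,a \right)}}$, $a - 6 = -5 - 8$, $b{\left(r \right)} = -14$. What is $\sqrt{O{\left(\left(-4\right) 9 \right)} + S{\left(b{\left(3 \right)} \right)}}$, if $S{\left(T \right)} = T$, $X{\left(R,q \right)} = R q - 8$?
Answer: $\sqrt{-14 + 2 i \sqrt{11}} \approx 0.86369 + 3.84 i$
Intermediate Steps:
$a = -7$ ($a = 6 - 13 = -7$)
$X{\left(R,q \right)} = -8 + R q$
$O{\left(t \right)} = \sqrt{-8 + t}$ ($O{\left(t \right)} = \sqrt{t + \left(-8 + 0 \left(-7\right)\right)} = \sqrt{t + \left(-8 + 0\right)} = \sqrt{t - 8} = \sqrt{-8 + t}$)
$\sqrt{O{\left(\left(-4\right) 9 \right)} + S{\left(b{\left(3 \right)} \right)}} = \sqrt{\sqrt{-8 - 36} - 14} = \sqrt{\sqrt{-44} - 14} = \sqrt{2 i \sqrt{11} - 14} = \sqrt{-14 + 2 i \sqrt{11}}$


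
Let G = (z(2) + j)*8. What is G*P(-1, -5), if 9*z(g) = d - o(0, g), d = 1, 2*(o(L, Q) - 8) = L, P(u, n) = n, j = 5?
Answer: -1520/9 ≈ -168.89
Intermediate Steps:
o(L, Q) = 8 + L/2
z(g) = -7/9 (z(g) = (1 - (8 + (1/2)*0))/9 = (1 - (8 + 0))/9 = (1 - 1*8)/9 = (1 - 8)/9 = (1/9)*(-7) = -7/9)
G = 304/9 (G = (-7/9 + 5)*8 = (38/9)*8 = 304/9 ≈ 33.778)
G*P(-1, -5) = (304/9)*(-5) = -1520/9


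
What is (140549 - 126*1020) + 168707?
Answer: 180736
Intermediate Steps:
(140549 - 126*1020) + 168707 = (140549 - 128520) + 168707 = 12029 + 168707 = 180736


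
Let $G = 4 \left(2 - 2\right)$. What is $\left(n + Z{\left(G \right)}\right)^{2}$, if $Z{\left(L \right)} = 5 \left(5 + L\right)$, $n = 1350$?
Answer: $1890625$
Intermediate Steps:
$G = 0$ ($G = 4 \cdot 0 = 0$)
$Z{\left(L \right)} = 25 + 5 L$
$\left(n + Z{\left(G \right)}\right)^{2} = \left(1350 + \left(25 + 5 \cdot 0\right)\right)^{2} = \left(1350 + \left(25 + 0\right)\right)^{2} = \left(1350 + 25\right)^{2} = 1375^{2} = 1890625$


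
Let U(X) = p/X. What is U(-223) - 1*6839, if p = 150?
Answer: -1525247/223 ≈ -6839.7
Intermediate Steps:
U(X) = 150/X
U(-223) - 1*6839 = 150/(-223) - 1*6839 = 150*(-1/223) - 6839 = -150/223 - 6839 = -1525247/223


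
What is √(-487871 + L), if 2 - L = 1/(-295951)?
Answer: I*√42730979371125518/295951 ≈ 698.48*I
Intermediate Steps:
L = 591903/295951 (L = 2 - 1/(-295951) = 2 - 1*(-1/295951) = 2 + 1/295951 = 591903/295951 ≈ 2.0000)
√(-487871 + L) = √(-487871 + 591903/295951) = √(-144385318418/295951) = I*√42730979371125518/295951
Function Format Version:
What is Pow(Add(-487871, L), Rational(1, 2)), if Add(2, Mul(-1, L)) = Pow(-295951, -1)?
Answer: Mul(Rational(1, 295951), I, Pow(42730979371125518, Rational(1, 2))) ≈ Mul(698.48, I)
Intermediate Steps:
L = Rational(591903, 295951) (L = Add(2, Mul(-1, Pow(-295951, -1))) = Add(2, Mul(-1, Rational(-1, 295951))) = Add(2, Rational(1, 295951)) = Rational(591903, 295951) ≈ 2.0000)
Pow(Add(-487871, L), Rational(1, 2)) = Pow(Add(-487871, Rational(591903, 295951)), Rational(1, 2)) = Pow(Rational(-144385318418, 295951), Rational(1, 2)) = Mul(Rational(1, 295951), I, Pow(42730979371125518, Rational(1, 2)))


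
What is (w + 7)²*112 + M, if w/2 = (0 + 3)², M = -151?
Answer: 69849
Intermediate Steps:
w = 18 (w = 2*(0 + 3)² = 2*3² = 2*9 = 18)
(w + 7)²*112 + M = (18 + 7)²*112 - 151 = 25²*112 - 151 = 625*112 - 151 = 70000 - 151 = 69849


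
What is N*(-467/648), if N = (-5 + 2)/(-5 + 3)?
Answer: -467/432 ≈ -1.0810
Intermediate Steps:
N = 3/2 (N = -3/(-2) = -3*(-1/2) = 3/2 ≈ 1.5000)
N*(-467/648) = 3*(-467/648)/2 = 3*(-467*1/648)/2 = (3/2)*(-467/648) = -467/432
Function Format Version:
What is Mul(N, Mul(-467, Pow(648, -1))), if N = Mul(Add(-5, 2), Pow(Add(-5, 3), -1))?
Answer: Rational(-467, 432) ≈ -1.0810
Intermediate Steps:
N = Rational(3, 2) (N = Mul(-3, Pow(-2, -1)) = Mul(-3, Rational(-1, 2)) = Rational(3, 2) ≈ 1.5000)
Mul(N, Mul(-467, Pow(648, -1))) = Mul(Rational(3, 2), Mul(-467, Pow(648, -1))) = Mul(Rational(3, 2), Mul(-467, Rational(1, 648))) = Mul(Rational(3, 2), Rational(-467, 648)) = Rational(-467, 432)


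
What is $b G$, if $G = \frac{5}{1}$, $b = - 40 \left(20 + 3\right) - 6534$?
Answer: $-37270$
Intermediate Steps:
$b = -7454$ ($b = \left(-40\right) 23 - 6534 = -920 - 6534 = -7454$)
$G = 5$ ($G = 5 \cdot 1 = 5$)
$b G = \left(-7454\right) 5 = -37270$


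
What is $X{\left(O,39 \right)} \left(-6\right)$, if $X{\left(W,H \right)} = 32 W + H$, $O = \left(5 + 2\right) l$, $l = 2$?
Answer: $-2922$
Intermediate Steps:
$O = 14$ ($O = \left(5 + 2\right) 2 = 7 \cdot 2 = 14$)
$X{\left(W,H \right)} = H + 32 W$
$X{\left(O,39 \right)} \left(-6\right) = \left(39 + 32 \cdot 14\right) \left(-6\right) = \left(39 + 448\right) \left(-6\right) = 487 \left(-6\right) = -2922$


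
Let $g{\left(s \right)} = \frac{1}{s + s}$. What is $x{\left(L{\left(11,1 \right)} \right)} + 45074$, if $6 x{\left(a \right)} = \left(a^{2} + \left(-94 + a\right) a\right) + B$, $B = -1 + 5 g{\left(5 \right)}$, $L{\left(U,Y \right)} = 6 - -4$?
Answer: $\frac{539407}{12} \approx 44951.0$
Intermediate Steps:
$L{\left(U,Y \right)} = 10$ ($L{\left(U,Y \right)} = 6 + 4 = 10$)
$g{\left(s \right)} = \frac{1}{2 s}$
$B = - \frac{1}{2}$ ($B = -1 + 5 \frac{1}{2 \cdot 5} = -1 + 5 \cdot \frac{1}{2} \cdot \frac{1}{5} = -1 + 5 \cdot \frac{1}{10} = -1 + \frac{1}{2} = - \frac{1}{2} \approx -0.5$)
$x{\left(a \right)} = - \frac{1}{12} + \frac{a^{2}}{6} + \frac{a \left(-94 + a\right)}{6}$ ($x{\left(a \right)} = \frac{\left(a^{2} + \left(-94 + a\right) a\right) - \frac{1}{2}}{6} = \frac{\left(a^{2} + a \left(-94 + a\right)\right) - \frac{1}{2}}{6} = \frac{- \frac{1}{2} + a^{2} + a \left(-94 + a\right)}{6} = - \frac{1}{12} + \frac{a^{2}}{6} + \frac{a \left(-94 + a\right)}{6}$)
$x{\left(L{\left(11,1 \right)} \right)} + 45074 = \left(- \frac{1}{12} - \frac{470}{3} + \frac{10^{2}}{3}\right) + 45074 = \left(- \frac{1}{12} - \frac{470}{3} + \frac{1}{3} \cdot 100\right) + 45074 = \left(- \frac{1}{12} - \frac{470}{3} + \frac{100}{3}\right) + 45074 = - \frac{1481}{12} + 45074 = \frac{539407}{12}$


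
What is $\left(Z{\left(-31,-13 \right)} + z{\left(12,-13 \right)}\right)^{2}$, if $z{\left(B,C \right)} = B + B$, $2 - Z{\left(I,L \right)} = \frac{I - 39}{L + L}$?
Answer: $\frac{91809}{169} \approx 543.25$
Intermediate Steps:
$Z{\left(I,L \right)} = 2 - \frac{-39 + I}{2 L}$ ($Z{\left(I,L \right)} = 2 - \frac{I - 39}{L + L} = 2 - \frac{-39 + I}{2 L}$)
$z{\left(B,C \right)} = 2 B$
$\left(Z{\left(-31,-13 \right)} + z{\left(12,-13 \right)}\right)^{2} = \left(\frac{39 - -31 + 4 \left(-13\right)}{2 \left(-13\right)} + 2 \cdot 12\right)^{2} = \left(\frac{1}{2} \left(- \frac{1}{13}\right) \left(39 + 31 - 52\right) + 24\right)^{2} = \left(\frac{1}{2} \left(- \frac{1}{13}\right) 18 + 24\right)^{2} = \left(- \frac{9}{13} + 24\right)^{2} = \left(\frac{303}{13}\right)^{2} = \frac{91809}{169}$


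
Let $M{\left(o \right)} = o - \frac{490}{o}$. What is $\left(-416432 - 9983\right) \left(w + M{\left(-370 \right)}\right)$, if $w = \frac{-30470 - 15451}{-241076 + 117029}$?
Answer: $\frac{21843121942750}{139083} \approx 1.5705 \cdot 10^{8}$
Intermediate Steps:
$w = \frac{15307}{41349}$ ($w = - \frac{45921}{-124047} = \left(-45921\right) \left(- \frac{1}{124047}\right) = \frac{15307}{41349} \approx 0.37019$)
$\left(-416432 - 9983\right) \left(w + M{\left(-370 \right)}\right) = \left(-416432 - 9983\right) \left(\frac{15307}{41349} - \left(370 + \frac{490}{-370}\right)\right) = - 426415 \left(\frac{15307}{41349} - \frac{13641}{37}\right) = \left(-426415\right) \left(- \frac{563475350}{1529913}\right) = \frac{21843121942750}{139083}$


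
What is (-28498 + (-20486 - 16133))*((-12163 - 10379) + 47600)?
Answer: -1631701786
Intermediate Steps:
(-28498 + (-20486 - 16133))*((-12163 - 10379) + 47600) = (-28498 - 36619)*(-22542 + 47600) = -65117*25058 = -1631701786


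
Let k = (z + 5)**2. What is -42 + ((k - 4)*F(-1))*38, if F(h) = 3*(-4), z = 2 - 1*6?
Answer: 1326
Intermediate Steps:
z = -4 (z = 2 - 6 = -4)
F(h) = -12
k = 1 (k = (-4 + 5)**2 = 1**2 = 1)
-42 + ((k - 4)*F(-1))*38 = -42 + ((1 - 4)*(-12))*38 = -42 - 3*(-12)*38 = -42 + 36*38 = -42 + 1368 = 1326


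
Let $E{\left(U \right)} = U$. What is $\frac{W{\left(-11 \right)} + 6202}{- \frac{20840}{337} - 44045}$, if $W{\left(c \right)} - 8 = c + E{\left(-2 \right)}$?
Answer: $- \frac{2088389}{14864005} \approx -0.1405$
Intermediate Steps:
$W{\left(c \right)} = 6 + c$ ($W{\left(c \right)} = 8 + \left(c - 2\right) = 8 + \left(-2 + c\right) = 6 + c$)
$\frac{W{\left(-11 \right)} + 6202}{- \frac{20840}{337} - 44045} = \frac{\left(6 - 11\right) + 6202}{- \frac{20840}{337} - 44045} = \frac{-5 + 6202}{\left(-20840\right) \frac{1}{337} - 44045} = \frac{6197}{- \frac{20840}{337} - 44045} = \frac{6197}{- \frac{14864005}{337}} = 6197 \left(- \frac{337}{14864005}\right) = - \frac{2088389}{14864005}$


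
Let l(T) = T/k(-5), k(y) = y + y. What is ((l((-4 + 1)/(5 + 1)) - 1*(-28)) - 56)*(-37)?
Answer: 20683/20 ≈ 1034.2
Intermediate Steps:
k(y) = 2*y
l(T) = -T/10 (l(T) = T/((2*(-5))) = T/(-10) = T*(-1/10) = -T/10)
((l((-4 + 1)/(5 + 1)) - 1*(-28)) - 56)*(-37) = ((-(-4 + 1)/(10*(5 + 1)) - 1*(-28)) - 56)*(-37) = ((-(-3)/(10*6) + 28) - 56)*(-37) = ((-1/10*(-1/2) + 28) - 56)*(-37) = ((1/20 + 28) - 56)*(-37) = (561/20 - 56)*(-37) = -559/20*(-37) = 20683/20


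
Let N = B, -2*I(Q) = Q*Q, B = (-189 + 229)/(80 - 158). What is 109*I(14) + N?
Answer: -416618/39 ≈ -10683.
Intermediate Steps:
B = -20/39 (B = 40/(-78) = 40*(-1/78) = -20/39 ≈ -0.51282)
I(Q) = -Q²/2 (I(Q) = -Q*Q/2 = -Q²/2)
N = -20/39 ≈ -0.51282
109*I(14) + N = 109*(-½*14²) - 20/39 = 109*(-½*196) - 20/39 = 109*(-98) - 20/39 = -10682 - 20/39 = -416618/39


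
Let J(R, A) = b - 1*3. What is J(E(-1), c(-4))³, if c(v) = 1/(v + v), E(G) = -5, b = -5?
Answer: -512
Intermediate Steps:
c(v) = 1/(2*v)
J(R, A) = -8 (J(R, A) = -5 - 1*3 = -5 - 3 = -8)
J(E(-1), c(-4))³ = (-8)³ = -512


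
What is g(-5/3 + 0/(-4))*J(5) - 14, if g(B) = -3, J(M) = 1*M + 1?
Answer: -32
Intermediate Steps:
J(M) = 1 + M (J(M) = M + 1 = 1 + M)
g(-5/3 + 0/(-4))*J(5) - 14 = -3*(1 + 5) - 14 = -3*6 - 14 = -18 - 14 = -32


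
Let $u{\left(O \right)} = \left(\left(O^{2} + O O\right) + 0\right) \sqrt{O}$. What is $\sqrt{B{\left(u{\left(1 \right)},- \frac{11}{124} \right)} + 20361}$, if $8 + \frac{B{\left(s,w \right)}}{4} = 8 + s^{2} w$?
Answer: $\frac{\sqrt{19565557}}{31} \approx 142.69$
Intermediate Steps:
$u{\left(O \right)} = 2 O^{\frac{5}{2}}$ ($u{\left(O \right)} = \left(\left(O^{2} + O^{2}\right) + 0\right) \sqrt{O} = \left(2 O^{2} + 0\right) \sqrt{O} = 2 O^{2} \sqrt{O} = 2 O^{\frac{5}{2}}$)
$B{\left(s,w \right)} = 4 w s^{2}$ ($B{\left(s,w \right)} = -32 + 4 \left(8 + s^{2} w\right) = -32 + 4 \left(8 + w s^{2}\right) = -32 + \left(32 + 4 w s^{2}\right) = 4 w s^{2}$)
$\sqrt{B{\left(u{\left(1 \right)},- \frac{11}{124} \right)} + 20361} = \sqrt{4 \left(- \frac{11}{124}\right) \left(2 \cdot 1^{\frac{5}{2}}\right)^{2} + 20361} = \sqrt{4 \left(\left(-11\right) \frac{1}{124}\right) \left(2 \cdot 1\right)^{2} + 20361} = \sqrt{4 \left(- \frac{11}{124}\right) 2^{2} + 20361} = \sqrt{4 \left(- \frac{11}{124}\right) 4 + 20361} = \sqrt{- \frac{44}{31} + 20361} = \sqrt{\frac{631147}{31}} = \frac{\sqrt{19565557}}{31}$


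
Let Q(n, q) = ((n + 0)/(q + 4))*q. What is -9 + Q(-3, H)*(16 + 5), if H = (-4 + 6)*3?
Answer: -234/5 ≈ -46.800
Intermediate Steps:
H = 6 (H = 2*3 = 6)
Q(n, q) = n*q/(4 + q) (Q(n, q) = (n/(4 + q))*q = n*q/(4 + q))
-9 + Q(-3, H)*(16 + 5) = -9 + (-3*6/(4 + 6))*(16 + 5) = -9 - 3*6/10*21 = -9 - 3*6*⅒*21 = -9 - 9/5*21 = -9 - 189/5 = -234/5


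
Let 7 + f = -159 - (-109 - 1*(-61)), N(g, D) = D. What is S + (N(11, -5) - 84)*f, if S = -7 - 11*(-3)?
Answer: 10528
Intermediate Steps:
f = -118 (f = -7 + (-159 - (-109 - 1*(-61))) = -7 + (-159 - (-109 + 61)) = -7 + (-159 - 1*(-48)) = -7 + (-159 + 48) = -7 - 111 = -118)
S = 26 (S = -7 + 33 = 26)
S + (N(11, -5) - 84)*f = 26 + (-5 - 84)*(-118) = 26 - 89*(-118) = 26 + 10502 = 10528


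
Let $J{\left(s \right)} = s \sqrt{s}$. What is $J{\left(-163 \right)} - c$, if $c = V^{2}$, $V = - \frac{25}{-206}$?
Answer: $- \frac{625}{42436} - 163 i \sqrt{163} \approx -0.014728 - 2081.0 i$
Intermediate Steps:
$J{\left(s \right)} = s^{\frac{3}{2}}$
$V = \frac{25}{206}$ ($V = \left(-25\right) \left(- \frac{1}{206}\right) = \frac{25}{206} \approx 0.12136$)
$c = \frac{625}{42436}$ ($c = \left(\frac{25}{206}\right)^{2} = \frac{625}{42436} \approx 0.014728$)
$J{\left(-163 \right)} - c = \left(-163\right)^{\frac{3}{2}} - \frac{625}{42436} = - 163 i \sqrt{163} - \frac{625}{42436} = - \frac{625}{42436} - 163 i \sqrt{163}$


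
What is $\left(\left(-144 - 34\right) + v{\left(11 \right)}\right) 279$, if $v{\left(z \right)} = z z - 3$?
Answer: $-16740$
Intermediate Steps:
$v{\left(z \right)} = -3 + z^{2}$ ($v{\left(z \right)} = z^{2} - 3 = -3 + z^{2}$)
$\left(\left(-144 - 34\right) + v{\left(11 \right)}\right) 279 = \left(\left(-144 - 34\right) - \left(3 - 11^{2}\right)\right) 279 = \left(-178 + \left(-3 + 121\right)\right) 279 = \left(-178 + 118\right) 279 = \left(-60\right) 279 = -16740$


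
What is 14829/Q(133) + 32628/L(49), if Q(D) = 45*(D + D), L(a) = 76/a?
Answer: 83940473/3990 ≈ 21038.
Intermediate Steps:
Q(D) = 90*D (Q(D) = 45*(2*D) = 90*D)
14829/Q(133) + 32628/L(49) = 14829/((90*133)) + 32628/((76/49)) = 14829/11970 + 32628/((76*(1/49))) = 14829*(1/11970) + 32628/(76/49) = 4943/3990 + 32628*(49/76) = 4943/3990 + 399693/19 = 83940473/3990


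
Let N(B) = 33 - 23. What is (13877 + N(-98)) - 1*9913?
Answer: 3974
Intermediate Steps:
N(B) = 10
(13877 + N(-98)) - 1*9913 = (13877 + 10) - 1*9913 = 13887 - 9913 = 3974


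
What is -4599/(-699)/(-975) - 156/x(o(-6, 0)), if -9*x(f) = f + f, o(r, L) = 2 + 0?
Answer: 26578964/75725 ≈ 350.99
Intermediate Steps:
o(r, L) = 2
x(f) = -2*f/9 (x(f) = -(f + f)/9 = -2*f/9)
-4599/(-699)/(-975) - 156/x(o(-6, 0)) = -4599/(-699)/(-975) - 156/((-2/9*2)) = -4599*(-1/699)*(-1/975) - 156/(-4/9) = (1533/233)*(-1/975) - 156*(-9/4) = -511/75725 + 351 = 26578964/75725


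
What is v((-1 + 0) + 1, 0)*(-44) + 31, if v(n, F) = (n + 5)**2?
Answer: -1069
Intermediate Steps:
v(n, F) = (5 + n)**2
v((-1 + 0) + 1, 0)*(-44) + 31 = (5 + ((-1 + 0) + 1))**2*(-44) + 31 = (5 + (-1 + 1))**2*(-44) + 31 = (5 + 0)**2*(-44) + 31 = 5**2*(-44) + 31 = 25*(-44) + 31 = -1100 + 31 = -1069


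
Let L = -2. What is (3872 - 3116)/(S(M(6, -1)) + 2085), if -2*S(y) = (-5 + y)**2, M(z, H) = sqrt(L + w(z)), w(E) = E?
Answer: 504/1387 ≈ 0.36337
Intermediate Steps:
M(z, H) = sqrt(-2 + z)
S(y) = -(-5 + y)**2/2
(3872 - 3116)/(S(M(6, -1)) + 2085) = (3872 - 3116)/(-(-5 + sqrt(-2 + 6))**2/2 + 2085) = 756/(-(-5 + sqrt(4))**2/2 + 2085) = 756/(-(-5 + 2)**2/2 + 2085) = 756/(-1/2*(-3)**2 + 2085) = 756/(-1/2*9 + 2085) = 756/(-9/2 + 2085) = 756/(4161/2) = 756*(2/4161) = 504/1387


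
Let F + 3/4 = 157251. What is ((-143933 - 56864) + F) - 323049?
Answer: -1466383/4 ≈ -3.6660e+5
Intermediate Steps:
F = 629001/4 (F = -¾ + 157251 = 629001/4 ≈ 1.5725e+5)
((-143933 - 56864) + F) - 323049 = ((-143933 - 56864) + 629001/4) - 323049 = (-200797 + 629001/4) - 323049 = -174187/4 - 323049 = -1466383/4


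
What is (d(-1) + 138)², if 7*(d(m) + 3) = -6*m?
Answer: 904401/49 ≈ 18457.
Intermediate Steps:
d(m) = -3 - 6*m/7 (d(m) = -3 + (-6*m)/7 = -3 - 6*m/7)
(d(-1) + 138)² = ((-3 - 6/7*(-1)) + 138)² = ((-3 + 6/7) + 138)² = (-15/7 + 138)² = (951/7)² = 904401/49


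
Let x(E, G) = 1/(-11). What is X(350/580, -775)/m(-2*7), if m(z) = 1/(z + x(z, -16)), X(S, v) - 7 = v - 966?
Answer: 268770/11 ≈ 24434.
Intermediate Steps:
x(E, G) = -1/11
X(S, v) = -959 + v (X(S, v) = 7 + (v - 966) = 7 + (-966 + v) = -959 + v)
m(z) = 1/(-1/11 + z) (m(z) = 1/(z - 1/11) = 1/(-1/11 + z))
X(350/580, -775)/m(-2*7) = (-959 - 775)/((11/(-1 + 11*(-2*7)))) = -1734/(11/(-1 + 11*(-14))) = -1734/(11/(-1 - 154)) = -1734/(11/(-155)) = -1734/(11*(-1/155)) = -1734/(-11/155) = -1734*(-155/11) = 268770/11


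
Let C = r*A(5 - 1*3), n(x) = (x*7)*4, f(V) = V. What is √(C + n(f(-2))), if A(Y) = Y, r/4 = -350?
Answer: 2*I*√714 ≈ 53.442*I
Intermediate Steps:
r = -1400 (r = 4*(-350) = -1400)
n(x) = 28*x (n(x) = (7*x)*4 = 28*x)
C = -2800 (C = -1400*(5 - 1*3) = -1400*(5 - 3) = -1400*2 = -2800)
√(C + n(f(-2))) = √(-2800 + 28*(-2)) = √(-2800 - 56) = √(-2856) = 2*I*√714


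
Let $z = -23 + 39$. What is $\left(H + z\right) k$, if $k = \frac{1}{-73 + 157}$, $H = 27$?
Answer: $\frac{43}{84} \approx 0.5119$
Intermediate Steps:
$z = 16$
$k = \frac{1}{84} \approx 0.011905$
$\left(H + z\right) k = \left(27 + 16\right) \frac{1}{84} = 43 \cdot \frac{1}{84} = \frac{43}{84}$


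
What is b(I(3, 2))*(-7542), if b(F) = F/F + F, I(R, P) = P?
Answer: -22626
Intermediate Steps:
b(F) = 1 + F
b(I(3, 2))*(-7542) = (1 + 2)*(-7542) = 3*(-7542) = -22626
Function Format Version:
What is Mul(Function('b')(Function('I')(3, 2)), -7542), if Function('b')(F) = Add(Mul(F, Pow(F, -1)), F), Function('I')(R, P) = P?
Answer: -22626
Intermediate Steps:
Function('b')(F) = Add(1, F)
Mul(Function('b')(Function('I')(3, 2)), -7542) = Mul(Add(1, 2), -7542) = Mul(3, -7542) = -22626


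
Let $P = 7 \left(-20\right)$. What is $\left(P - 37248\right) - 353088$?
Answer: $-390476$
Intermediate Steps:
$P = -140$
$\left(P - 37248\right) - 353088 = \left(-140 - 37248\right) - 353088 = -37388 - 353088 = -390476$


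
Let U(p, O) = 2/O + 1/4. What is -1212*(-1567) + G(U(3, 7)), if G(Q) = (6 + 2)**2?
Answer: 1899268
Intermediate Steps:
U(p, O) = 1/4 + 2/O (U(p, O) = 2/O + 1*(1/4) = 2/O + 1/4 = 1/4 + 2/O)
G(Q) = 64 (G(Q) = 8**2 = 64)
-1212*(-1567) + G(U(3, 7)) = -1212*(-1567) + 64 = 1899204 + 64 = 1899268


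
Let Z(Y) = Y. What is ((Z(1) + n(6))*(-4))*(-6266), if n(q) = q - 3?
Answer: 100256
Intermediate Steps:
n(q) = -3 + q
((Z(1) + n(6))*(-4))*(-6266) = ((1 + (-3 + 6))*(-4))*(-6266) = ((1 + 3)*(-4))*(-6266) = (4*(-4))*(-6266) = -16*(-6266) = 100256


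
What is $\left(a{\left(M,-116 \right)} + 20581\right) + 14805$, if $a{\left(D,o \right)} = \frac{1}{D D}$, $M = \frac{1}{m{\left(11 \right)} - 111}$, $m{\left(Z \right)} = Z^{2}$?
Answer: $35486$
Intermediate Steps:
$M = \frac{1}{10}$ ($M = \frac{1}{11^{2} - 111} = \frac{1}{121 - 111} = \frac{1}{10} \approx 0.1$)
$a{\left(D,o \right)} = \frac{1}{D^{2}}$
$\left(a{\left(M,-116 \right)} + 20581\right) + 14805 = \left(\frac{1}{(\frac{1}{10})^{2}} + 20581\right) + 14805 = \left(100 + 20581\right) + 14805 = 20681 + 14805 = 35486$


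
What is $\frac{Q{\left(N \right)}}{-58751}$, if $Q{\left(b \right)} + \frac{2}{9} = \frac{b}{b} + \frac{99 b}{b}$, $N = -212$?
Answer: $- \frac{898}{528759} \approx -0.0016983$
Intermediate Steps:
$Q{\left(b \right)} = \frac{898}{9}$ ($Q{\left(b \right)} = - \frac{2}{9} + \left(\frac{b}{b} + \frac{99 b}{b}\right) = - \frac{2}{9} + \left(1 + 99\right) = - \frac{2}{9} + 100 = \frac{898}{9}$)
$\frac{Q{\left(N \right)}}{-58751} = \frac{898}{9 \left(-58751\right)} = \frac{898}{9} \left(- \frac{1}{58751}\right) = - \frac{898}{528759}$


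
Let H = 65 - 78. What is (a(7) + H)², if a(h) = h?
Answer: 36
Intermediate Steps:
H = -13
(a(7) + H)² = (7 - 13)² = (-6)² = 36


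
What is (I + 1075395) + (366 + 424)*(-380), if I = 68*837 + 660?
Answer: 832771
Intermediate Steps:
I = 57576 (I = 56916 + 660 = 57576)
(I + 1075395) + (366 + 424)*(-380) = (57576 + 1075395) + (366 + 424)*(-380) = 1132971 + 790*(-380) = 1132971 - 300200 = 832771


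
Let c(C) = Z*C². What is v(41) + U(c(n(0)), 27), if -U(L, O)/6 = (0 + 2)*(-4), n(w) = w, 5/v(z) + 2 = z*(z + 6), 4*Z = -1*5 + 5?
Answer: 18481/385 ≈ 48.003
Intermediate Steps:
Z = 0 (Z = (-1*5 + 5)/4 = (-5 + 5)/4 = (¼)*0 = 0)
v(z) = 5/(-2 + z*(6 + z)) (v(z) = 5/(-2 + z*(z + 6)) = 5/(-2 + z*(6 + z)))
c(C) = 0 (c(C) = 0*C² = 0)
U(L, O) = 48 (U(L, O) = -6*(0 + 2)*(-4) = -12*(-4) = -6*(-8) = 48)
v(41) + U(c(n(0)), 27) = 5/(-2 + 41² + 6*41) + 48 = 5/(-2 + 1681 + 246) + 48 = 5/1925 + 48 = 5*(1/1925) + 48 = 1/385 + 48 = 18481/385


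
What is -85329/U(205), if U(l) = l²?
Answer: -85329/42025 ≈ -2.0304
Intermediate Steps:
-85329/U(205) = -85329/(205²) = -85329/42025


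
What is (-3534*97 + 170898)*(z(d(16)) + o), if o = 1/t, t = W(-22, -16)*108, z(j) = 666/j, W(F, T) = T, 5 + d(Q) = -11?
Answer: 343460975/48 ≈ 7.1554e+6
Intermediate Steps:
d(Q) = -16 (d(Q) = -5 - 11 = -16)
t = -1728 (t = -16*108 = -1728)
o = -1/1728 (o = 1/(-1728) = -1/1728 ≈ -0.00057870)
(-3534*97 + 170898)*(z(d(16)) + o) = (-3534*97 + 170898)*(666/(-16) - 1/1728) = (-342798 + 170898)*(666*(-1/16) - 1/1728) = -171900*(-333/8 - 1/1728) = -171900*(-71929/1728) = 343460975/48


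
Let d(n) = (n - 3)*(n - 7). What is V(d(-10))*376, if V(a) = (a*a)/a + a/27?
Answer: 2326688/27 ≈ 86174.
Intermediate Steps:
d(n) = (-7 + n)*(-3 + n) (d(n) = (-3 + n)*(-7 + n) = (-7 + n)*(-3 + n))
V(a) = 28*a/27 (V(a) = a²/a + a*(1/27) = a + a/27 = 28*a/27)
V(d(-10))*376 = (28*(21 + (-10)² - 10*(-10))/27)*376 = (28*(21 + 100 + 100)/27)*376 = ((28/27)*221)*376 = (6188/27)*376 = 2326688/27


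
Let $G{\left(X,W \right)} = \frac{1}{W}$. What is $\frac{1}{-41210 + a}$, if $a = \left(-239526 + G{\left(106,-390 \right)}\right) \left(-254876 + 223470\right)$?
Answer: $\frac{195}{1466889923173} \approx 1.3293 \cdot 10^{-10}$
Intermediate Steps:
$a = \frac{1466897959123}{195}$ ($a = \left(-239526 + \frac{1}{-390}\right) \left(-254876 + 223470\right) = \left(-239526 - \frac{1}{390}\right) \left(-31406\right) = \left(- \frac{93415141}{390}\right) \left(-31406\right) = \frac{1466897959123}{195} \approx 7.5225 \cdot 10^{9}$)
$\frac{1}{-41210 + a} = \frac{1}{-41210 + \frac{1466897959123}{195}} = \frac{1}{\frac{1466889923173}{195}} = \frac{195}{1466889923173}$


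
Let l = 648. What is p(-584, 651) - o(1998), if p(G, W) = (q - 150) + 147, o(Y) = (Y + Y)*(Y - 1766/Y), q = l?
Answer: -7979831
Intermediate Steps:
q = 648
o(Y) = 2*Y*(Y - 1766/Y) (o(Y) = (2*Y)*(Y - 1766/Y) = 2*Y*(Y - 1766/Y))
p(G, W) = 645 (p(G, W) = (648 - 150) + 147 = 498 + 147 = 645)
p(-584, 651) - o(1998) = 645 - (-3532 + 2*1998**2) = 645 - (-3532 + 2*3992004) = 645 - (-3532 + 7984008) = 645 - 1*7980476 = 645 - 7980476 = -7979831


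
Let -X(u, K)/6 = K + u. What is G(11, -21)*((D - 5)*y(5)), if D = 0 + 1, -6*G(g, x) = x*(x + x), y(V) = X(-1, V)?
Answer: -14112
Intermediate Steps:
X(u, K) = -6*K - 6*u (X(u, K) = -6*(K + u) = -6*K - 6*u)
y(V) = 6 - 6*V (y(V) = -6*V - 6*(-1) = -6*V + 6 = 6 - 6*V)
G(g, x) = -x²/3 (G(g, x) = -x*(x + x)/6 = -x*2*x/6 = -x²/3)
D = 1
G(11, -21)*((D - 5)*y(5)) = (-⅓*(-21)²)*((1 - 5)*(6 - 6*5)) = (-⅓*441)*(-4*(6 - 30)) = -(-588)*(-24) = -147*96 = -14112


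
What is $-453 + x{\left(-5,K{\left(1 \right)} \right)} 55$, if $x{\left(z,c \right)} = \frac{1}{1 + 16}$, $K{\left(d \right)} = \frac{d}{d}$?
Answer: $- \frac{7646}{17} \approx -449.76$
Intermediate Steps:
$K{\left(d \right)} = 1$
$x{\left(z,c \right)} = \frac{1}{17}$
$-453 + x{\left(-5,K{\left(1 \right)} \right)} 55 = -453 + \frac{1}{17} \cdot 55 = -453 + \frac{55}{17} = - \frac{7646}{17}$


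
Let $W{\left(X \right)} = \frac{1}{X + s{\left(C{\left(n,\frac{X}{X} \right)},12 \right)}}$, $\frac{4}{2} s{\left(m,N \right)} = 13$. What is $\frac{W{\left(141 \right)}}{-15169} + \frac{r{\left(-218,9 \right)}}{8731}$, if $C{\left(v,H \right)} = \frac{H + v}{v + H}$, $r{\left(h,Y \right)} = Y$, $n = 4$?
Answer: $\frac{40256233}{39069959005} \approx 0.0010304$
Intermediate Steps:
$C{\left(v,H \right)} = 1$ ($C{\left(v,H \right)} = \frac{H + v}{H + v} = 1$)
$s{\left(m,N \right)} = \frac{13}{2}$ ($s{\left(m,N \right)} = \frac{1}{2} \cdot 13 = \frac{13}{2}$)
$W{\left(X \right)} = \frac{1}{\frac{13}{2} + X}$ ($W{\left(X \right)} = \frac{1}{X + \frac{13}{2}} = \frac{1}{\frac{13}{2} + X}$)
$\frac{W{\left(141 \right)}}{-15169} + \frac{r{\left(-218,9 \right)}}{8731} = \frac{2 \frac{1}{13 + 2 \cdot 141}}{-15169} + \frac{9}{8731} = \frac{2}{13 + 282} \left(- \frac{1}{15169}\right) + 9 \cdot \frac{1}{8731} = \frac{2}{295} \left(- \frac{1}{15169}\right) + \frac{9}{8731} = - \frac{2}{4474855} + \frac{9}{8731} = \frac{40256233}{39069959005}$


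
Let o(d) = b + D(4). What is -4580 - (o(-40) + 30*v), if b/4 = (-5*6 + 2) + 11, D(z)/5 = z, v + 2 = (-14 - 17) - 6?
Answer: -3362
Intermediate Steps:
v = -39 (v = -2 + ((-14 - 17) - 6) = -2 + (-31 - 6) = -2 - 37 = -39)
D(z) = 5*z
b = -68 (b = 4*((-5*6 + 2) + 11) = 4*((-30 + 2) + 11) = 4*(-28 + 11) = 4*(-17) = -68)
o(d) = -48 (o(d) = -68 + 5*4 = -68 + 20 = -48)
-4580 - (o(-40) + 30*v) = -4580 - (-48 + 30*(-39)) = -4580 - (-48 - 1170) = -4580 - 1*(-1218) = -4580 + 1218 = -3362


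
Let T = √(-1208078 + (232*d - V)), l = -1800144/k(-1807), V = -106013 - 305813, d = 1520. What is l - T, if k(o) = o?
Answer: 1800144/1807 - 2*I*√110903 ≈ 996.21 - 666.04*I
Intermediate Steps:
V = -411826
l = 1800144/1807 (l = -1800144/(-1807) = -1800144*(-1/1807) = 1800144/1807 ≈ 996.21)
T = 2*I*√110903 (T = √(-1208078 + (232*1520 - 1*(-411826))) = √(-1208078 + (352640 + 411826)) = √(-1208078 + 764466) = √(-443612) = 2*I*√110903 ≈ 666.04*I)
l - T = 1800144/1807 - 2*I*√110903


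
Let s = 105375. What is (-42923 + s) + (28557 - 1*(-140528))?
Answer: 231537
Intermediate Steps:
(-42923 + s) + (28557 - 1*(-140528)) = (-42923 + 105375) + (28557 - 1*(-140528)) = 62452 + (28557 + 140528) = 62452 + 169085 = 231537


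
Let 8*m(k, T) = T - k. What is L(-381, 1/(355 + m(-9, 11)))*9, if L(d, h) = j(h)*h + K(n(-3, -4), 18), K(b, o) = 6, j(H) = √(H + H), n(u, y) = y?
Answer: 54 + 36*√715/511225 ≈ 54.002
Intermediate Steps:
m(k, T) = -k/8 + T/8 (m(k, T) = (T - k)/8 = -k/8 + T/8)
j(H) = √2*√H (j(H) = √(2*H) = √2*√H)
L(d, h) = 6 + √2*h^(3/2) (L(d, h) = (√2*√h)*h + 6 = √2*h^(3/2) + 6 = 6 + √2*h^(3/2))
L(-381, 1/(355 + m(-9, 11)))*9 = (6 + √2*(1/(355 + (-⅛*(-9) + (⅛)*11)))^(3/2))*9 = (6 + √2*(1/(355 + (9/8 + 11/8)))^(3/2))*9 = (6 + √2*(1/(355 + 5/2))^(3/2))*9 = (6 + √2*(1/(715/2))^(3/2))*9 = (6 + √2*(2/715)^(3/2))*9 = (6 + √2*(2*√1430/511225))*9 = (6 + 4*√715/511225)*9 = 54 + 36*√715/511225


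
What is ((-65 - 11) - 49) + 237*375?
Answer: 88750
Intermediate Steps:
((-65 - 11) - 49) + 237*375 = (-76 - 49) + 88875 = -125 + 88875 = 88750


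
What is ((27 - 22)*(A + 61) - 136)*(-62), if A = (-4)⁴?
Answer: -89838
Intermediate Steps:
A = 256
((27 - 22)*(A + 61) - 136)*(-62) = ((27 - 22)*(256 + 61) - 136)*(-62) = (5*317 - 136)*(-62) = (1585 - 136)*(-62) = 1449*(-62) = -89838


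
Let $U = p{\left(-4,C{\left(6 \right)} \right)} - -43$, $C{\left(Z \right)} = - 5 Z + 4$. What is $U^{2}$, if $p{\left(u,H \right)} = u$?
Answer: $1521$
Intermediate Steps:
$C{\left(Z \right)} = 4 - 5 Z$
$U = 39$ ($U = -4 - -43 = -4 + 43 = 39$)
$U^{2} = 39^{2} = 1521$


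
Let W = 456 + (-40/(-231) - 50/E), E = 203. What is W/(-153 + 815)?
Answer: 218161/316767 ≈ 0.68871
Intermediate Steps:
W = 436322/957 (W = 456 + (-40/(-231) - 50/203) = 456 + (-40*(-1/231) - 50*1/203) = 456 + (40/231 - 50/203) = 456 - 70/957 = 436322/957 ≈ 455.93)
W/(-153 + 815) = 436322/(957*(-153 + 815)) = (436322/957)/662 = (436322/957)*(1/662) = 218161/316767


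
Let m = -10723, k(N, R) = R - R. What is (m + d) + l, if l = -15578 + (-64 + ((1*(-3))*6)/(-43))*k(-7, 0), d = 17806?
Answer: -8495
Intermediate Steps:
k(N, R) = 0
l = -15578 (l = -15578 + (-64 + ((1*(-3))*6)/(-43))*0 = -15578 + (-64 - 3*6*(-1/43))*0 = -15578 + (-64 - 18*(-1/43))*0 = -15578 + (-64 + 18/43)*0 = -15578 - 2734/43*0 = -15578 + 0 = -15578)
(m + d) + l = (-10723 + 17806) - 15578 = 7083 - 15578 = -8495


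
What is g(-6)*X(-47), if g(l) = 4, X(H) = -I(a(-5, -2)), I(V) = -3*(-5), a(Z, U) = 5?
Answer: -60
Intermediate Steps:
I(V) = 15
X(H) = -15 (X(H) = -1*15 = -15)
g(-6)*X(-47) = 4*(-15) = -60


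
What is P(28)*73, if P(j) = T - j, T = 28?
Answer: 0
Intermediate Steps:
P(j) = 28 - j
P(28)*73 = (28 - 1*28)*73 = (28 - 28)*73 = 0*73 = 0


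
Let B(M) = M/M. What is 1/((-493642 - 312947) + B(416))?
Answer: -1/806588 ≈ -1.2398e-6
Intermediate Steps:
B(M) = 1
1/((-493642 - 312947) + B(416)) = 1/((-493642 - 312947) + 1) = 1/(-806589 + 1) = 1/(-806588) = -1/806588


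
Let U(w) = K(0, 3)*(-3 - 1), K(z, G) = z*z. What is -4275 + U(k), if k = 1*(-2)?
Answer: -4275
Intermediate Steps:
K(z, G) = z**2
k = -2
U(w) = 0 (U(w) = 0**2*(-3 - 1) = 0*(-4) = 0)
-4275 + U(k) = -4275 + 0 = -4275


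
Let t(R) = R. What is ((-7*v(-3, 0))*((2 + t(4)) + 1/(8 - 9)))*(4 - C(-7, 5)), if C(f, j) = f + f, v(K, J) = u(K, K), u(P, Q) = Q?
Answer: 1890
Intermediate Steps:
v(K, J) = K
C(f, j) = 2*f
((-7*v(-3, 0))*((2 + t(4)) + 1/(8 - 9)))*(4 - C(-7, 5)) = ((-7*(-3))*((2 + 4) + 1/(8 - 9)))*(4 - 2*(-7)) = (21*(6 + 1/(-1)))*(4 - 1*(-14)) = (21*(6 - 1))*(4 + 14) = (21*5)*18 = 105*18 = 1890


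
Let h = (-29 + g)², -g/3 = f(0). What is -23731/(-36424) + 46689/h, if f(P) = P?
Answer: 59329583/1056296 ≈ 56.168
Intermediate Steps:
g = 0 (g = -3*0 = 0)
h = 841 (h = (-29 + 0)² = (-29)² = 841)
-23731/(-36424) + 46689/h = -23731/(-36424) + 46689/841 = -23731*(-1/36424) + 46689*(1/841) = 23731/36424 + 46689/841 = 59329583/1056296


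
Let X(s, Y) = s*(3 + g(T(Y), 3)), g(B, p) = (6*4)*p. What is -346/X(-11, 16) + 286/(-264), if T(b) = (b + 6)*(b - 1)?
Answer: -2191/3300 ≈ -0.66394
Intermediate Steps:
T(b) = (-1 + b)*(6 + b) (T(b) = (6 + b)*(-1 + b) = (-1 + b)*(6 + b))
g(B, p) = 24*p
X(s, Y) = 75*s (X(s, Y) = s*(3 + 24*3) = s*(3 + 72) = s*75 = 75*s)
-346/X(-11, 16) + 286/(-264) = -346/(75*(-11)) + 286/(-264) = -346/(-825) + 286*(-1/264) = -346*(-1/825) - 13/12 = 346/825 - 13/12 = -2191/3300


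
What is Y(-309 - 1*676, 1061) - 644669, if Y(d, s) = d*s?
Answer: -1689754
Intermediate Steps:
Y(-309 - 1*676, 1061) - 644669 = (-309 - 1*676)*1061 - 644669 = (-309 - 676)*1061 - 644669 = -985*1061 - 644669 = -1045085 - 644669 = -1689754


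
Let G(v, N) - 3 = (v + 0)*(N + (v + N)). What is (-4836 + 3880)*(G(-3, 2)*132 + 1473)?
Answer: -1408188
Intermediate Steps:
G(v, N) = 3 + v*(v + 2*N) (G(v, N) = 3 + (v + 0)*(N + (v + N)) = 3 + v*(N + (N + v)) = 3 + v*(v + 2*N))
(-4836 + 3880)*(G(-3, 2)*132 + 1473) = (-4836 + 3880)*((3 + (-3)² + 2*2*(-3))*132 + 1473) = -956*((3 + 9 - 12)*132 + 1473) = -956*(0*132 + 1473) = -956*(0 + 1473) = -956*1473 = -1408188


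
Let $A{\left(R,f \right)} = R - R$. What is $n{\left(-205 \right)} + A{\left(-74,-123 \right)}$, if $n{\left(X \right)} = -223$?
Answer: $-223$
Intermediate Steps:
$A{\left(R,f \right)} = 0$
$n{\left(-205 \right)} + A{\left(-74,-123 \right)} = -223 + 0 = -223$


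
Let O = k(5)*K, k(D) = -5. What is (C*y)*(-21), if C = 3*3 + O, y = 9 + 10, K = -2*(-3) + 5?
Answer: 18354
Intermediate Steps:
K = 11 (K = 6 + 5 = 11)
O = -55 (O = -5*11 = -55)
y = 19
C = -46 (C = 3*3 - 55 = 9 - 55 = -46)
(C*y)*(-21) = -46*19*(-21) = -874*(-21) = 18354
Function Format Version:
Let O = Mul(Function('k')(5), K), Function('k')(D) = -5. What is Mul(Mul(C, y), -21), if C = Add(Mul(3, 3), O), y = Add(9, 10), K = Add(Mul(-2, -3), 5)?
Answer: 18354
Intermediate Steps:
K = 11 (K = Add(6, 5) = 11)
O = -55 (O = Mul(-5, 11) = -55)
y = 19
C = -46 (C = Add(Mul(3, 3), -55) = Add(9, -55) = -46)
Mul(Mul(C, y), -21) = Mul(Mul(-46, 19), -21) = Mul(-874, -21) = 18354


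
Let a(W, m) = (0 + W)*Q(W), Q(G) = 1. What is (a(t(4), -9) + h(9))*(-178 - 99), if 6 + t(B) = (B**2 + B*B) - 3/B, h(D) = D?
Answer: -37949/4 ≈ -9487.3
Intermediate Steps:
t(B) = -6 - 3/B + 2*B**2 (t(B) = -6 + ((B**2 + B*B) - 3/B) = -6 + ((B**2 + B**2) - 3/B) = -6 + (2*B**2 - 3/B) = -6 + (-3/B + 2*B**2) = -6 - 3/B + 2*B**2)
a(W, m) = W (a(W, m) = (0 + W)*1 = W*1 = W)
(a(t(4), -9) + h(9))*(-178 - 99) = ((-6 - 3/4 + 2*4**2) + 9)*(-178 - 99) = ((-6 - 3*1/4 + 2*16) + 9)*(-277) = ((-6 - 3/4 + 32) + 9)*(-277) = (101/4 + 9)*(-277) = (137/4)*(-277) = -37949/4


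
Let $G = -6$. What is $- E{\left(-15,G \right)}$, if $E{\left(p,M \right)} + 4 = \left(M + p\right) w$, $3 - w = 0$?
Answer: $67$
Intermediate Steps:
$w = 3$ ($w = 3 - 0 = 3 + 0 = 3$)
$E{\left(p,M \right)} = -4 + 3 M + 3 p$ ($E{\left(p,M \right)} = -4 + \left(M + p\right) 3 = -4 + \left(3 M + 3 p\right) = -4 + 3 M + 3 p$)
$- E{\left(-15,G \right)} = - (-4 + 3 \left(-6\right) + 3 \left(-15\right)) = - (-4 - 18 - 45) = \left(-1\right) \left(-67\right) = 67$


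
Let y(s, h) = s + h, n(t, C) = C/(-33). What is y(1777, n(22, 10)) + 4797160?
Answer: 158364911/33 ≈ 4.7989e+6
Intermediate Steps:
n(t, C) = -C/33 (n(t, C) = C*(-1/33) = -C/33)
y(s, h) = h + s
y(1777, n(22, 10)) + 4797160 = (-1/33*10 + 1777) + 4797160 = (-10/33 + 1777) + 4797160 = 58631/33 + 4797160 = 158364911/33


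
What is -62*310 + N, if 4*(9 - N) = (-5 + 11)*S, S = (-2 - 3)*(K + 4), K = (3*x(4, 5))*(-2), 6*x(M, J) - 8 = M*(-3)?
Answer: -19151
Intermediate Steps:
x(M, J) = 4/3 - M/2 (x(M, J) = 4/3 + (M*(-3))/6 = 4/3 + (-3*M)/6 = 4/3 - M/2)
K = 4 (K = (3*(4/3 - ½*4))*(-2) = (3*(4/3 - 2))*(-2) = (3*(-⅔))*(-2) = -2*(-2) = 4)
S = -40 (S = (-2 - 3)*(4 + 4) = -5*8 = -40)
N = 69 (N = 9 - (-5 + 11)*(-40)/4 = 9 - 3*(-40)/2 = 9 - ¼*(-240) = 9 + 60 = 69)
-62*310 + N = -62*310 + 69 = -19220 + 69 = -19151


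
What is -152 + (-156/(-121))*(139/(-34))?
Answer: -323506/2057 ≈ -157.27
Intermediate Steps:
-152 + (-156/(-121))*(139/(-34)) = -152 + (-156*(-1/121))*(139*(-1/34)) = -152 + (156/121)*(-139/34) = -152 - 10842/2057 = -323506/2057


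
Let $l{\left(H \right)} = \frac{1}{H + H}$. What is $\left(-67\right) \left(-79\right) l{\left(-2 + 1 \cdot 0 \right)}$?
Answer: $- \frac{5293}{4} \approx -1323.3$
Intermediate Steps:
$l{\left(H \right)} = \frac{1}{2 H}$
$\left(-67\right) \left(-79\right) l{\left(-2 + 1 \cdot 0 \right)} = \left(-67\right) \left(-79\right) \frac{1}{2 \left(-2 + 1 \cdot 0\right)} = 5293 \frac{1}{2 \left(-2 + 0\right)} = 5293 \frac{1}{2 \left(-2\right)} = 5293 \cdot \frac{1}{2} \left(- \frac{1}{2}\right) = 5293 \left(- \frac{1}{4}\right) = - \frac{5293}{4}$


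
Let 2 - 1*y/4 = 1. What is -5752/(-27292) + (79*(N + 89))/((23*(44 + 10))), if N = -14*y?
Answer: 6524519/2824722 ≈ 2.3098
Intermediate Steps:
y = 4 (y = 8 - 4*1 = 8 - 4 = 4)
N = -56 (N = -14*4 = -56)
-5752/(-27292) + (79*(N + 89))/((23*(44 + 10))) = -5752/(-27292) + (79*(-56 + 89))/((23*(44 + 10))) = -5752*(-1/27292) + (79*33)/((23*54)) = 1438/6823 + 2607/1242 = 1438/6823 + 2607*(1/1242) = 1438/6823 + 869/414 = 6524519/2824722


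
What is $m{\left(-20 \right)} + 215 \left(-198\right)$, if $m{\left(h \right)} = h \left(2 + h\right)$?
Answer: $-42210$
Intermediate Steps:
$m{\left(-20 \right)} + 215 \left(-198\right) = - 20 \left(2 - 20\right) + 215 \left(-198\right) = \left(-20\right) \left(-18\right) - 42570 = 360 - 42570 = -42210$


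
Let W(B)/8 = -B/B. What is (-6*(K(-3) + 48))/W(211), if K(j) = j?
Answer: 135/4 ≈ 33.750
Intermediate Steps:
W(B) = -8 (W(B) = 8*(-B/B) = 8*(-1*1) = 8*(-1) = -8)
(-6*(K(-3) + 48))/W(211) = -6*(-3 + 48)/(-8) = -6*45*(-⅛) = -270*(-⅛) = 135/4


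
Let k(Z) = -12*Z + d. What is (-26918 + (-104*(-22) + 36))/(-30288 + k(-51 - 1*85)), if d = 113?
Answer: 24594/28543 ≈ 0.86165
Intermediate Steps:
k(Z) = 113 - 12*Z (k(Z) = -12*Z + 113 = 113 - 12*Z)
(-26918 + (-104*(-22) + 36))/(-30288 + k(-51 - 1*85)) = (-26918 + (-104*(-22) + 36))/(-30288 + (113 - 12*(-51 - 1*85))) = (-26918 + (2288 + 36))/(-30288 + (113 - 12*(-51 - 85))) = (-26918 + 2324)/(-30288 + (113 - 12*(-136))) = -24594/(-30288 + (113 + 1632)) = -24594/(-30288 + 1745) = -24594/(-28543) = -24594*(-1/28543) = 24594/28543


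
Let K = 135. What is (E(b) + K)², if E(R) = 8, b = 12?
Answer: 20449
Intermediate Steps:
(E(b) + K)² = (8 + 135)² = 143² = 20449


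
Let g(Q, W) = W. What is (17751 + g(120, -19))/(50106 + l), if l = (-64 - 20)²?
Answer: 8866/28581 ≈ 0.31021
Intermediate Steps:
l = 7056 (l = (-84)² = 7056)
(17751 + g(120, -19))/(50106 + l) = (17751 - 19)/(50106 + 7056) = 17732/57162 = 17732*(1/57162) = 8866/28581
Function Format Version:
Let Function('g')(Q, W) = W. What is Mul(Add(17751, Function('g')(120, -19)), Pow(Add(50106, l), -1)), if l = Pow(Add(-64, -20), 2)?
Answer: Rational(8866, 28581) ≈ 0.31021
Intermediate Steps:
l = 7056 (l = Pow(-84, 2) = 7056)
Mul(Add(17751, Function('g')(120, -19)), Pow(Add(50106, l), -1)) = Mul(Add(17751, -19), Pow(Add(50106, 7056), -1)) = Mul(17732, Pow(57162, -1)) = Mul(17732, Rational(1, 57162)) = Rational(8866, 28581)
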